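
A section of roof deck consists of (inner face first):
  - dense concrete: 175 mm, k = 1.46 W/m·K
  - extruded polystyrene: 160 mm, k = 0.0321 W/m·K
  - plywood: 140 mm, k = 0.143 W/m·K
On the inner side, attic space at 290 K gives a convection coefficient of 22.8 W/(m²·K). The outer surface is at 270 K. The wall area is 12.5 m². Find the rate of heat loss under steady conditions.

Model the wall as resistances in series:
R_inner film = 1/(h_i·A) = 1/(22.8×12.5) = 0.003509 K/W
R_dense concrete = L/(kA) = 0.175/(1.46×12.5) = 0.009589 K/W
R_extruded polystyrene = L/(kA) = 0.16/(0.0321×12.5) = 0.3988 K/W
R_plywood = L/(kA) = 0.14/(0.143×12.5) = 0.07832 K/W
R_total = 0.4902 K/W
Q = ΔT / R_total = 20 / 0.4902

Q ≈ 40.8 W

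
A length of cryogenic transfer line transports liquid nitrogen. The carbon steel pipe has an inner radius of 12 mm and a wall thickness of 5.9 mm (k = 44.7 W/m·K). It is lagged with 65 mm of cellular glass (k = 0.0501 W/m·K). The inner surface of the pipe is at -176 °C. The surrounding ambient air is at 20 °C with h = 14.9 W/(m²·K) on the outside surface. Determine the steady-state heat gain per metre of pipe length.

q′ ≈ 39.2 W/m

Treating each annulus and film as a series resistance:
R_carbon steel pipe wall = ln(17.9/12)/(2π×44.7×1) = 0.001424 K/W
R_cellular glass = ln(82.9/17.9)/(2π×0.0501×1) = 4.869 K/W
R_outer film = 1/(h_o·2πr_oL) = 1/(14.9×2π×0.0829×1) = 0.1288 K/W
R_total = 5 K/W
Q = ΔT/R_total = 196/5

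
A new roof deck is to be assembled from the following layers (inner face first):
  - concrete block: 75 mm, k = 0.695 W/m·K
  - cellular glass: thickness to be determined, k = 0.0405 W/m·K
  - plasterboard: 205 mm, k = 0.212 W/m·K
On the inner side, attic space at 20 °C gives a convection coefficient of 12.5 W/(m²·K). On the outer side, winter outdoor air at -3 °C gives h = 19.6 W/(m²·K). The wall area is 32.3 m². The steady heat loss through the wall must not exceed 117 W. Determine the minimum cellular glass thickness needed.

L ≈ 208 mm

Treating each layer as a thermal resistance in series:
R_inner film = 1/(h_i·A) = 1/(12.5×32.3) = 0.002477 K/W
R_concrete block = L/(kA) = 0.075/(0.695×32.3) = 0.003341 K/W
R_plasterboard = L/(kA) = 0.205/(0.212×32.3) = 0.02994 K/W
R_outer film = 1/(h_o·A) = 1/(19.6×32.3) = 0.00158 K/W
Sum of the known resistances R_other = 0.03733 K/W
Required total resistance R_tot = ΔT/Q_allow = 23/117 = 0.1966 K/W
R_cellular glass = R_tot − R_other = 0.1592 K/W
L = R·k·A = 0.1592×0.0405×32.3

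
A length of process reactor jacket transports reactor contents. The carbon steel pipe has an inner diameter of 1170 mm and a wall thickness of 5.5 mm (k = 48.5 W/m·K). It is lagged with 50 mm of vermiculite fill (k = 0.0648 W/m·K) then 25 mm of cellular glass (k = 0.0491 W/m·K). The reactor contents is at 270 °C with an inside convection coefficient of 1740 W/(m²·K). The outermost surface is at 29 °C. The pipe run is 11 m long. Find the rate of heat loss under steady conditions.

Q ≈ 8180 W

For a radial system each layer contributes R = ln(r_out/r_in)/(2πkL); films add R = 1/(hA).
R_inner film = 1/(h_i·2πr₁L) = 1/(1740×2π×0.585×11) = 1.421×10^-5 K/W
R_carbon steel pipe wall = ln(590.5/585)/(2π×48.5×11) = 2.792×10^-6 K/W
R_vermiculite fill = ln(640.5/590.5)/(2π×0.0648×11) = 0.01815 K/W
R_cellular glass = ln(665.5/640.5)/(2π×0.0491×11) = 0.01128 K/W
R_total = 0.02945 K/W
Q = ΔT/R_total = 241/0.02945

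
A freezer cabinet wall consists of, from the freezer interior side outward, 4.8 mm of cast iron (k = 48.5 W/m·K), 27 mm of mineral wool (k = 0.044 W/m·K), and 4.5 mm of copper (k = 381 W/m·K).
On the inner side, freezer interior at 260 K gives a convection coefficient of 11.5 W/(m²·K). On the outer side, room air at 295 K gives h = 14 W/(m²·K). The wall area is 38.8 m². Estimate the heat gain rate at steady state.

Q ≈ 1760 W

Model the wall as resistances in series:
R_inner film = 1/(h_i·A) = 1/(11.5×38.8) = 0.002241 K/W
R_cast iron = L/(kA) = 0.0048/(48.5×38.8) = 2.551×10^-6 K/W
R_mineral wool = L/(kA) = 0.027/(0.044×38.8) = 0.01582 K/W
R_copper = L/(kA) = 0.0045/(381×38.8) = 3.044×10^-7 K/W
R_outer film = 1/(h_o·A) = 1/(14×38.8) = 0.001841 K/W
R_total = 0.0199 K/W
Q = ΔT / R_total = 35 / 0.0199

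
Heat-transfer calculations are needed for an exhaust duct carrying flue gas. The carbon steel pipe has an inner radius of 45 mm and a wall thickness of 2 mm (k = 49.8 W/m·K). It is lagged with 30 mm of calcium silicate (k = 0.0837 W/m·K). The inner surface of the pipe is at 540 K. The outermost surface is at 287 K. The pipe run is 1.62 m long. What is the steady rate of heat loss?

Q ≈ 437 W

Per-layer cylindrical resistances, series-summed:
R_carbon steel pipe wall = ln(47/45)/(2π×49.8×1.62) = 8.579×10^-5 K/W
R_calcium silicate = ln(77/47)/(2π×0.0837×1.62) = 0.5794 K/W
R_total = 0.5795 K/W
Q = ΔT/R_total = 253/0.5795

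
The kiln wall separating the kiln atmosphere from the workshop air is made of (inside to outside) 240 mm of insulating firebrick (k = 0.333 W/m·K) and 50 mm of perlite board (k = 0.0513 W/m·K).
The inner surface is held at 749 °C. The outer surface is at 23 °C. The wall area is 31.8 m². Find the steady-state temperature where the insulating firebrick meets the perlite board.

Thermal resistances in series:
R_insulating firebrick = L/(kA) = 0.24/(0.333×31.8) = 0.02266 K/W
R_perlite board = L/(kA) = 0.05/(0.0513×31.8) = 0.03065 K/W
R_total = 0.05331 K/W;  Q = ΔT/R_total = 726/0.05331 = 13620 W
T_interface = T_inner − Q·ΣR(inner→interface) = 749 − 13600×0.02266

T ≈ 440 °C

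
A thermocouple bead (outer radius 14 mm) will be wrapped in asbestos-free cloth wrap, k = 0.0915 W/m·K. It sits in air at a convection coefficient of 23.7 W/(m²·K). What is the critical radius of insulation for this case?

r_cr ≈ 7.72 mm

For a sphere r_cr = 2k/h = 2×0.0915/23.7
r_cr = 7.72 mm; since the bare radius (14 mm) is above r_cr, any added insulation will reduce heat loss.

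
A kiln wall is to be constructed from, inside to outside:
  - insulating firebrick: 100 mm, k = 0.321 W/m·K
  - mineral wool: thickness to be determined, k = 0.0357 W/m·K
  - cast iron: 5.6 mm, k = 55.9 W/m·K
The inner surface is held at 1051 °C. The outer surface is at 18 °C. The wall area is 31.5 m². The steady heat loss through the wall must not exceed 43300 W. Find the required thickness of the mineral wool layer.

L ≈ 15.7 mm

Treating each layer as a thermal resistance in series:
R_insulating firebrick = L/(kA) = 0.1/(0.321×31.5) = 0.00989 K/W
R_cast iron = L/(kA) = 0.0056/(55.9×31.5) = 3.18×10^-6 K/W
Sum of the known resistances R_other = 0.009893 K/W
Required total resistance R_tot = ΔT/Q_allow = 1033/43300 = 0.02386 K/W
R_mineral wool = R_tot − R_other = 0.01396 K/W
L = R·k·A = 0.01396×0.0357×31.5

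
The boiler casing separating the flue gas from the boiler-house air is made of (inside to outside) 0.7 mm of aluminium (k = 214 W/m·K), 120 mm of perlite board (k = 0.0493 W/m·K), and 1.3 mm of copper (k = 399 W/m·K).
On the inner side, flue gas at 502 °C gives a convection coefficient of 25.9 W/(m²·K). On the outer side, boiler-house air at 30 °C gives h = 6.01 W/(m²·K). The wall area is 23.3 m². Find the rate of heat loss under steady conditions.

Q ≈ 4170 W

Treating each layer as a thermal resistance in series:
R_inner film = 1/(h_i·A) = 1/(25.9×23.3) = 0.001657 K/W
R_aluminium = L/(kA) = 0.0007/(214×23.3) = 1.404×10^-7 K/W
R_perlite board = L/(kA) = 0.12/(0.0493×23.3) = 0.1045 K/W
R_copper = L/(kA) = 0.0013/(399×23.3) = 1.398×10^-7 K/W
R_outer film = 1/(h_o·A) = 1/(6.01×23.3) = 0.007141 K/W
R_total = 0.1133 K/W
Q = ΔT / R_total = 472 / 0.1133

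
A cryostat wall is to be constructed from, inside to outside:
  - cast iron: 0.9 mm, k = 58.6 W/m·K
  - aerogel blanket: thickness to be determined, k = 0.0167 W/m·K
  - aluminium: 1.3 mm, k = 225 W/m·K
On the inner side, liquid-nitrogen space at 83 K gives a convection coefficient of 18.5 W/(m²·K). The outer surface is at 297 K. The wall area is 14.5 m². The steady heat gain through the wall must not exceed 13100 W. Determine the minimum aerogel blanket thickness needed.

Using the resistance-network approach (series):
R_inner film = 1/(h_i·A) = 1/(18.5×14.5) = 0.003728 K/W
R_cast iron = L/(kA) = 0.0009/(58.6×14.5) = 1.059×10^-6 K/W
R_aluminium = L/(kA) = 0.0013/(225×14.5) = 3.985×10^-7 K/W
Sum of the known resistances R_other = 0.003729 K/W
Required total resistance R_tot = ΔT/Q_allow = 214/13100 = 0.01634 K/W
R_aerogel blanket = R_tot − R_other = 0.01261 K/W
L = R·k·A = 0.01261×0.0167×14.5

L ≈ 3.05 mm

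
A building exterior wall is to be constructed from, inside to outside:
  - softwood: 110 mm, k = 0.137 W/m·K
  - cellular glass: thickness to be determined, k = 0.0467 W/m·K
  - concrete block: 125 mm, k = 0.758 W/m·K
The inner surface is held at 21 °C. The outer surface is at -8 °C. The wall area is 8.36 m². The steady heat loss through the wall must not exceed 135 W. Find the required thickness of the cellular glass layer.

L ≈ 38.7 mm

Thermal resistances in series:
R_softwood = L/(kA) = 0.11/(0.137×8.36) = 0.09604 K/W
R_concrete block = L/(kA) = 0.125/(0.758×8.36) = 0.01973 K/W
Sum of the known resistances R_other = 0.1158 K/W
Required total resistance R_tot = ΔT/Q_allow = 29/135 = 0.2148 K/W
R_cellular glass = R_tot − R_other = 0.09905 K/W
L = R·k·A = 0.09905×0.0467×8.36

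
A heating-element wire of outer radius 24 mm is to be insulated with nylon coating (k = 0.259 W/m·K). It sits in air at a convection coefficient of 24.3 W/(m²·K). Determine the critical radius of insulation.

r_cr ≈ 10.7 mm

For a cylinder r_cr = k/h = 0.259/24.3
r_cr = 10.7 mm; since the bare radius (24 mm) is above r_cr, any added insulation will reduce heat loss.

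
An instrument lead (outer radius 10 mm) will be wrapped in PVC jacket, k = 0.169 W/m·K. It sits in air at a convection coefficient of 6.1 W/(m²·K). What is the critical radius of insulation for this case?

r_cr ≈ 27.7 mm

For a cylinder r_cr = k/h = 0.169/6.1
r_cr = 27.7 mm; since the bare radius (10 mm) is below r_cr, adding a thin layer of insulation will *increase* heat loss.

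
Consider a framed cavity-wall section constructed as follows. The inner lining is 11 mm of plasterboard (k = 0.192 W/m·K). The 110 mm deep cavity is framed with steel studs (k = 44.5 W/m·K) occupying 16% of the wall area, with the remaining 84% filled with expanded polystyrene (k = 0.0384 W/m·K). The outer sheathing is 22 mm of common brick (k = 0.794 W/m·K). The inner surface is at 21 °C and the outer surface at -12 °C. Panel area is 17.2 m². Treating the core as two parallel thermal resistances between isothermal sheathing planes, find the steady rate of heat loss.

Q ≈ 5650 W

Sheathing layers in series; stud and cavity paths in parallel between them.
R_inner = 0.011/(0.192×17.2) = 0.003331 K/W
R_stud  = 0.11/(44.5×0.16×17.2) = 8.982×10^-4 K/W
R_cav   = 0.11/(0.0384×0.84×17.2) = 0.1983 K/W
1/R_core = 1/R_stud + 1/R_cav → R_core = 8.942×10^-4 K/W
R_outer = 0.022/(0.794×17.2) = 0.001611 K/W
R_total = 0.005836 K/W
Q = ΔT/R_total = 33/0.005836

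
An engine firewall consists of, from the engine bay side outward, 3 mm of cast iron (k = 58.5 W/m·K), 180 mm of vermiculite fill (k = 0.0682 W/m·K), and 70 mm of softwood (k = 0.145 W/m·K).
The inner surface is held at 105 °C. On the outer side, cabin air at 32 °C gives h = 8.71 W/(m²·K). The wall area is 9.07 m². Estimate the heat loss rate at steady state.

Series thermal resistances:
R_cast iron = L/(kA) = 0.003/(58.5×9.07) = 5.654×10^-6 K/W
R_vermiculite fill = L/(kA) = 0.18/(0.0682×9.07) = 0.291 K/W
R_softwood = L/(kA) = 0.07/(0.145×9.07) = 0.05323 K/W
R_outer film = 1/(h_o·A) = 1/(8.71×9.07) = 0.01266 K/W
R_total = 0.3569 K/W
Q = ΔT / R_total = 73 / 0.3569

Q ≈ 205 W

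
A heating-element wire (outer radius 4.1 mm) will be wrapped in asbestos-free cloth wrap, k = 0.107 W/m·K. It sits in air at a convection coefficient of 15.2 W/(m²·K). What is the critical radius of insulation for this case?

For a cylinder r_cr = k/h = 0.107/15.2
r_cr = 7.04 mm; since the bare radius (4.1 mm) is below r_cr, adding a thin layer of insulation will *increase* heat loss.

r_cr ≈ 7.04 mm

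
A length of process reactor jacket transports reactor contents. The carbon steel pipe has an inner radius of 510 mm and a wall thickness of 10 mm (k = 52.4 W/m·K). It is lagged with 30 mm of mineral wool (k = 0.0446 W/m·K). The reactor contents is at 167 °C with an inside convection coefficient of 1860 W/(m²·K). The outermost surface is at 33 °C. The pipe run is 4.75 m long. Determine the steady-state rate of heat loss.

Radial resistances (cylindrical: R_cond = ln(r_o/r_i)/(2πkL), R_conv = 1/(h·2πrL)):
R_inner film = 1/(h_i·2πr₁L) = 1/(1860×2π×0.51×4.75) = 3.532×10^-5 K/W
R_carbon steel pipe wall = ln(520/510)/(2π×52.4×4.75) = 1.242×10^-5 K/W
R_mineral wool = ln(550/520)/(2π×0.0446×4.75) = 0.04214 K/W
R_total = 0.04219 K/W
Q = ΔT/R_total = 134/0.04219

Q ≈ 3180 W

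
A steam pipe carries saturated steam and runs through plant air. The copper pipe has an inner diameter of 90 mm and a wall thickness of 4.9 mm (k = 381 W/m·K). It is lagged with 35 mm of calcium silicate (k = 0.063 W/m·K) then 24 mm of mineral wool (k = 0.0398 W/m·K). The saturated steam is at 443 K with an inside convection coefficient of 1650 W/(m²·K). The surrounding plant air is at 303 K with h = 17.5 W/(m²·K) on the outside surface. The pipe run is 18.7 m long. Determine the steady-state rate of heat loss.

Q ≈ 1080 W

Cylindrical conduction, so R = ln(r₂/r₁)/(2πkL) per layer, in series:
R_inner film = 1/(h_i·2πr₁L) = 1/(1650×2π×0.045×18.7) = 1.146×10^-4 K/W
R_copper pipe wall = ln(49.9/45)/(2π×381×18.7) = 2.309×10^-6 K/W
R_calcium silicate = ln(84.9/49.9)/(2π×0.063×18.7) = 0.0718 K/W
R_mineral wool = ln(108.9/84.9)/(2π×0.0398×18.7) = 0.05324 K/W
R_outer film = 1/(h_o·2πr_oL) = 1/(17.5×2π×0.1089×18.7) = 0.004466 K/W
R_total = 0.1296 K/W
Q = ΔT/R_total = 140/0.1296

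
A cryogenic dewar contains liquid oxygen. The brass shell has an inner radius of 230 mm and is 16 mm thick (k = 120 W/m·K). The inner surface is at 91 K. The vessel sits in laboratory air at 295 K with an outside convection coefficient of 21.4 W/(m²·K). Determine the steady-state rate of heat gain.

Spherical conduction: R = (1/r_in − 1/r_out)/(4πk) per layer; series-sum.
R_brass shell = (1/0.23 − 1/0.246)/(4π×120) = 1.875×10^-4 K/W
R_outer film = 1/(h·4πr_o²) = 1/(21.4×4π×0.246²) = 0.06145 K/W
R_total = 0.06164 K/W
Q = ΔT/R_total = 204/0.06164

Q ≈ 3310 W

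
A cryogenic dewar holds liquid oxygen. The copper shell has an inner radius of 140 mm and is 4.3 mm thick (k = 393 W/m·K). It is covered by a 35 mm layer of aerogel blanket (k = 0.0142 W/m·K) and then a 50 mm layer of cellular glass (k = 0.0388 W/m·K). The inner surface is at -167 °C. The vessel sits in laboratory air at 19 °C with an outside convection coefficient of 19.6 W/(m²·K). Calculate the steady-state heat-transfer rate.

Radial (spherical) resistances in series:
R_copper shell = (1/0.14 − 1/0.1443)/(4π×393) = 4.31×10^-5 K/W
R_aerogel blanket = (1/0.1443 − 1/0.1793)/(4π×0.0142) = 7.581 K/W
R_cellular glass = (1/0.1793 − 1/0.2293)/(4π×0.0388) = 2.494 K/W
R_outer film = 1/(h·4πr_o²) = 1/(19.6×4π×0.2293²) = 0.07722 K/W
R_total = 10.15 K/W
Q = ΔT/R_total = 186/10.15

Q ≈ 18.3 W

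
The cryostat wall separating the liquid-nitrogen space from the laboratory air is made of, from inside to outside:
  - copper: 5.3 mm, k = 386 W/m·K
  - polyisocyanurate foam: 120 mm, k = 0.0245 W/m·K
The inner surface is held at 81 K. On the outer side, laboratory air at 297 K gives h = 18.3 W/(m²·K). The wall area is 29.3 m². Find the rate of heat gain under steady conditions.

Treating each layer as a thermal resistance in series:
R_copper = L/(kA) = 0.0053/(386×29.3) = 4.686×10^-7 K/W
R_polyisocyanurate foam = L/(kA) = 0.12/(0.0245×29.3) = 0.1672 K/W
R_outer film = 1/(h_o·A) = 1/(18.3×29.3) = 0.001865 K/W
R_total = 0.169 K/W
Q = ΔT / R_total = 216 / 0.169

Q ≈ 1280 W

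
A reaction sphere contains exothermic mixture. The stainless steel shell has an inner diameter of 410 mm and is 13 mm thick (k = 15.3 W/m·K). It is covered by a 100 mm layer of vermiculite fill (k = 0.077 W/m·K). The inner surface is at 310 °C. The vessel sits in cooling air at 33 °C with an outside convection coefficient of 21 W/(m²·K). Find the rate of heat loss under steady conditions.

Q ≈ 181 W

Each spherical layer contributes R = (1/r_i − 1/r_o)/(4πk):
R_stainless steel shell = (1/0.205 − 1/0.218)/(4π×15.3) = 0.001513 K/W
R_vermiculite fill = (1/0.218 − 1/0.318)/(4π×0.077) = 1.491 K/W
R_outer film = 1/(h·4πr_o²) = 1/(21×4π×0.318²) = 0.03747 K/W
R_total = 1.53 K/W
Q = ΔT/R_total = 277/1.53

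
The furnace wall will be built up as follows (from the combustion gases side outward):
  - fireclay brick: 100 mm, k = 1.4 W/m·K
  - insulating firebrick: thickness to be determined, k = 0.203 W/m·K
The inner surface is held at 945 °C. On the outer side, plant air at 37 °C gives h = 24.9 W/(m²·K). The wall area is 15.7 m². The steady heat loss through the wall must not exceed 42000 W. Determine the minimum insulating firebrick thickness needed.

L ≈ 46.2 mm

Treating each layer as a thermal resistance in series:
R_fireclay brick = L/(kA) = 0.1/(1.4×15.7) = 0.00455 K/W
R_outer film = 1/(h_o·A) = 1/(24.9×15.7) = 0.002558 K/W
Sum of the known resistances R_other = 0.007108 K/W
Required total resistance R_tot = ΔT/Q_allow = 908/42000 = 0.02162 K/W
R_insulating firebrick = R_tot − R_other = 0.01451 K/W
L = R·k·A = 0.01451×0.203×15.7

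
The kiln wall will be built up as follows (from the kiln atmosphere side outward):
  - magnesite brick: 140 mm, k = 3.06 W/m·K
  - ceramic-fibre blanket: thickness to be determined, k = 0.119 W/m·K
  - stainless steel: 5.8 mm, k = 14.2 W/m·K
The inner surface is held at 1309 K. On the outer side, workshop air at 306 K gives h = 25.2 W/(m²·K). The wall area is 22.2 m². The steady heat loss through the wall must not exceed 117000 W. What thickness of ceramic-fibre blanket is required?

L ≈ 12.4 mm

Series thermal resistances:
R_magnesite brick = L/(kA) = 0.14/(3.06×22.2) = 0.002061 K/W
R_stainless steel = L/(kA) = 0.0058/(14.2×22.2) = 1.84×10^-5 K/W
R_outer film = 1/(h_o·A) = 1/(25.2×22.2) = 0.001788 K/W
Sum of the known resistances R_other = 0.003867 K/W
Required total resistance R_tot = ΔT/Q_allow = 1003/117000 = 0.008573 K/W
R_ceramic-fibre blanket = R_tot − R_other = 0.004706 K/W
L = R·k·A = 0.004706×0.119×22.2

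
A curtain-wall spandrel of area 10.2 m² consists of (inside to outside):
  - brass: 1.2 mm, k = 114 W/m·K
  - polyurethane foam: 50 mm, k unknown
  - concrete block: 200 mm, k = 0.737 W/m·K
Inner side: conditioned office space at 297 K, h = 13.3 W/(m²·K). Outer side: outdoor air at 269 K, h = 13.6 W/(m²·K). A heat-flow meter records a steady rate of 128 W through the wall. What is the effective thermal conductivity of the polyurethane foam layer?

k ≈ 0.0276 W/(m·K)

Using the resistance-network approach (series):
R_inner film = 1/(h_i·A) = 1/(13.3×10.2) = 0.007371 K/W
R_brass = L/(kA) = 0.0012/(114×10.2) = 1.032×10^-6 K/W
R_concrete block = L/(kA) = 0.2/(0.737×10.2) = 0.0266 K/W
R_outer film = 1/(h_o·A) = 1/(13.6×10.2) = 0.007209 K/W
Sum of known resistances R_other = 0.04119 K/W
Total R = ΔT/Q = 28/128 = 0.2188 K/W
R_polyurethane foam = R_total − R_other = 0.1776 K/W
k = L/(R·A) = 0.05/(0.1776×10.2)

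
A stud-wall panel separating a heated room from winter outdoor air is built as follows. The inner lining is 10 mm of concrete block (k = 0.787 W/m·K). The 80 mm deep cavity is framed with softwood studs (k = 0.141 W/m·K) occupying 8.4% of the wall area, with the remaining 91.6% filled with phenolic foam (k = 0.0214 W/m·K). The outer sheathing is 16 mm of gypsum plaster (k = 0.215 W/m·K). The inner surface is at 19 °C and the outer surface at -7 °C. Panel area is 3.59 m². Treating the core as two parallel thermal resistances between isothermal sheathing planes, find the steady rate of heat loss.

Sheathing layers in series; stud and cavity paths in parallel between them.
R_inner = 0.01/(0.787×3.59) = 0.003539 K/W
R_stud  = 0.08/(0.141×0.084×3.59) = 1.881 K/W
R_cav   = 0.08/(0.0214×0.916×3.59) = 1.137 K/W
1/R_core = 1/R_stud + 1/R_cav → R_core = 0.7086 K/W
R_outer = 0.016/(0.215×3.59) = 0.02073 K/W
R_total = 0.7329 K/W
Q = ΔT/R_total = 26/0.7329

Q ≈ 35.5 W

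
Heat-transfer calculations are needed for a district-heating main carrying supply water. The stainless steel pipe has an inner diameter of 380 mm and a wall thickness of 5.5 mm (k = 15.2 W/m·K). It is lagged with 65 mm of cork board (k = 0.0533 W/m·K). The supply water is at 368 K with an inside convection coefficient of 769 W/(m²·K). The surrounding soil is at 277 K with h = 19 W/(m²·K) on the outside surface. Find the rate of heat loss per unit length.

For a radial system each layer contributes R = ln(r_out/r_in)/(2πkL); films add R = 1/(hA).
R_inner film = 1/(h_i·2πr₁L) = 1/(769×2π×0.19×1) = 0.001089 K/W
R_stainless steel pipe wall = ln(195.5/190)/(2π×15.2×1) = 2.988×10^-4 K/W
R_cork board = ln(260.5/195.5)/(2π×0.0533×1) = 0.8571 K/W
R_outer film = 1/(h_o·2πr_oL) = 1/(19×2π×0.2605×1) = 0.03216 K/W
R_total = 0.8907 K/W
Q = ΔT/R_total = 91/0.8907

q′ ≈ 102 W/m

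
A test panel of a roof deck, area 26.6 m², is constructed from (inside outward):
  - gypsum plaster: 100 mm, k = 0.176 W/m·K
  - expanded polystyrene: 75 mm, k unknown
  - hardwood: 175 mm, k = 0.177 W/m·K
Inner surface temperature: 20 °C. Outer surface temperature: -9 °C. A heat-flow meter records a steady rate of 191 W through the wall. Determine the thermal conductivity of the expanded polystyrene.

Thermal resistances in series:
R_gypsum plaster = L/(kA) = 0.1/(0.176×26.6) = 0.02136 K/W
R_hardwood = L/(kA) = 0.175/(0.177×26.6) = 0.03717 K/W
Sum of known resistances R_other = 0.05853 K/W
Total R = ΔT/Q = 29/191 = 0.1518 K/W
R_expanded polystyrene = R_total − R_other = 0.0933 K/W
k = L/(R·A) = 0.075/(0.0933×26.6)

k ≈ 0.0302 W/(m·K)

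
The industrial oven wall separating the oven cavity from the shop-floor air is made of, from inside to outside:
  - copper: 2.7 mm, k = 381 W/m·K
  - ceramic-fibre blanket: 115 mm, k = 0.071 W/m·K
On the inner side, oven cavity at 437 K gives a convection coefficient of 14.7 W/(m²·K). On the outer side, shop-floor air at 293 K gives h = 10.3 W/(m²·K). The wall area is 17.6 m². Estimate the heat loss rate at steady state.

Q ≈ 1420 W

Thermal resistances in series:
R_inner film = 1/(h_i·A) = 1/(14.7×17.6) = 0.003865 K/W
R_copper = L/(kA) = 0.0027/(381×17.6) = 4.026×10^-7 K/W
R_ceramic-fibre blanket = L/(kA) = 0.115/(0.071×17.6) = 0.09203 K/W
R_outer film = 1/(h_o·A) = 1/(10.3×17.6) = 0.005516 K/W
R_total = 0.1014 K/W
Q = ΔT / R_total = 144 / 0.1014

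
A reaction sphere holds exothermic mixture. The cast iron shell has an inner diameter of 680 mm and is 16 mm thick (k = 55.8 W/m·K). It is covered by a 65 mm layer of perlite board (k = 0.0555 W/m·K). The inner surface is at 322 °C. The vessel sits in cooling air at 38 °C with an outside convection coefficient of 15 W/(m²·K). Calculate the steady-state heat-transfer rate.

For a spherical shell R = (1/r₁ − 1/r₂)/(4πk); film R = 1/(h·4πr²). In series:
R_cast iron shell = (1/0.34 − 1/0.356)/(4π×55.8) = 1.885×10^-4 K/W
R_perlite board = (1/0.356 − 1/0.421)/(4π×0.0555) = 0.6218 K/W
R_outer film = 1/(h·4πr_o²) = 1/(15×4π×0.421²) = 0.02993 K/W
R_total = 0.652 K/W
Q = ΔT/R_total = 284/0.652

Q ≈ 436 W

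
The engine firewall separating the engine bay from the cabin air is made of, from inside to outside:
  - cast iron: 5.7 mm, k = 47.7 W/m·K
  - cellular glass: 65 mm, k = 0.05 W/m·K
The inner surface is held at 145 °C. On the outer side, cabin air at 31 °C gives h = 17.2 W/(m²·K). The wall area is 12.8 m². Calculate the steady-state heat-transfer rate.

Thermal resistances in series:
R_cast iron = L/(kA) = 0.0057/(47.7×12.8) = 9.336×10^-6 K/W
R_cellular glass = L/(kA) = 0.065/(0.05×12.8) = 0.1016 K/W
R_outer film = 1/(h_o·A) = 1/(17.2×12.8) = 0.004542 K/W
R_total = 0.1061 K/W
Q = ΔT / R_total = 114 / 0.1061

Q ≈ 1070 W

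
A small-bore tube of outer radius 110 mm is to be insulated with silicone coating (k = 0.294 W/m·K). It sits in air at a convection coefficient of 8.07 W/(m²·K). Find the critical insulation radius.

For a cylinder r_cr = k/h = 0.294/8.07
r_cr = 36.4 mm; since the bare radius (110 mm) is above r_cr, any added insulation will reduce heat loss.

r_cr ≈ 36.4 mm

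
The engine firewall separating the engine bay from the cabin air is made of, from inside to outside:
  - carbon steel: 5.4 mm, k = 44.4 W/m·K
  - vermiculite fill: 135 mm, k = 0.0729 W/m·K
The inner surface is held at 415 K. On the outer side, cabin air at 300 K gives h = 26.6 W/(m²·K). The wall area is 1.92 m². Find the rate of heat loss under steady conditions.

Q ≈ 117 W

Series thermal resistances:
R_carbon steel = L/(kA) = 0.0054/(44.4×1.92) = 6.334×10^-5 K/W
R_vermiculite fill = L/(kA) = 0.135/(0.0729×1.92) = 0.9645 K/W
R_outer film = 1/(h_o·A) = 1/(26.6×1.92) = 0.01958 K/W
R_total = 0.9841 K/W
Q = ΔT / R_total = 115 / 0.9841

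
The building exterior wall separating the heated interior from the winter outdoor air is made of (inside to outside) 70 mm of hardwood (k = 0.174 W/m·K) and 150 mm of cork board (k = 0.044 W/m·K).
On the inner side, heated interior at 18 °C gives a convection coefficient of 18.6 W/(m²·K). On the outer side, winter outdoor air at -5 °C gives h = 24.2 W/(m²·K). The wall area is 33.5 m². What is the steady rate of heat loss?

Thermal resistances in series:
R_inner film = 1/(h_i·A) = 1/(18.6×33.5) = 0.001605 K/W
R_hardwood = L/(kA) = 0.07/(0.174×33.5) = 0.01201 K/W
R_cork board = L/(kA) = 0.15/(0.044×33.5) = 0.1018 K/W
R_outer film = 1/(h_o·A) = 1/(24.2×33.5) = 0.001234 K/W
R_total = 0.1166 K/W
Q = ΔT / R_total = 23 / 0.1166

Q ≈ 197 W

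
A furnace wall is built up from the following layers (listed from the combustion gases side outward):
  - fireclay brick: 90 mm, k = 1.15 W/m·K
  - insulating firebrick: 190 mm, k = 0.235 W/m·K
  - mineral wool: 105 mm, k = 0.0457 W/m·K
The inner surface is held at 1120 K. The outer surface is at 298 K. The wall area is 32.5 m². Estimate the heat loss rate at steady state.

Using the resistance-network approach (series):
R_fireclay brick = L/(kA) = 0.09/(1.15×32.5) = 0.002408 K/W
R_insulating firebrick = L/(kA) = 0.19/(0.235×32.5) = 0.02488 K/W
R_mineral wool = L/(kA) = 0.105/(0.0457×32.5) = 0.0707 K/W
R_total = 0.09798 K/W
Q = ΔT / R_total = 822 / 0.09798

Q ≈ 8390 W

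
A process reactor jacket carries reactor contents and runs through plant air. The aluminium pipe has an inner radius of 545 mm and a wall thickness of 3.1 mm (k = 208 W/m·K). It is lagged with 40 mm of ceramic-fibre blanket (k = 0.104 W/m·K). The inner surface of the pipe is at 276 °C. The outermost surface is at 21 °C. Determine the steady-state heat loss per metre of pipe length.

Radial resistances (cylindrical: R_cond = ln(r_o/r_i)/(2πkL), R_conv = 1/(h·2πrL)):
R_aluminium pipe wall = ln(548.1/545)/(2π×208×1) = 4.34×10^-6 K/W
R_ceramic-fibre blanket = ln(588.1/548.1)/(2π×0.104×1) = 0.1078 K/W
R_total = 0.1078 K/W
Q = ΔT/R_total = 255/0.1078

q′ ≈ 2370 W/m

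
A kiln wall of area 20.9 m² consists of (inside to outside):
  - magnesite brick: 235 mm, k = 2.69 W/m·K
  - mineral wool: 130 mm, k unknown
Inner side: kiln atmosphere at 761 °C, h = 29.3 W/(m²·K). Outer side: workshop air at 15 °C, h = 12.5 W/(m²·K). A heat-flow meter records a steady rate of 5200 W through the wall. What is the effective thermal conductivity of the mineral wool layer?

k ≈ 0.0465 W/(m·K)

Treating each layer as a thermal resistance in series:
R_inner film = 1/(h_i·A) = 1/(29.3×20.9) = 0.001633 K/W
R_magnesite brick = L/(kA) = 0.235/(2.69×20.9) = 0.00418 K/W
R_outer film = 1/(h_o·A) = 1/(12.5×20.9) = 0.003828 K/W
Sum of known resistances R_other = 0.009641 K/W
Total R = ΔT/Q = 746/5200 = 0.1435 K/W
R_mineral wool = R_total − R_other = 0.1338 K/W
k = L/(R·A) = 0.13/(0.1338×20.9)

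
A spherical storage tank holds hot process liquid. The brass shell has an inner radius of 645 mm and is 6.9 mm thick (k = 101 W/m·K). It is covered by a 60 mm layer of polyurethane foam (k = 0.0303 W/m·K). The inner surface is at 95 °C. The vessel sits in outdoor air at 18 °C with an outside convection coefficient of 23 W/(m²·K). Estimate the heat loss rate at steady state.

Radial (spherical) resistances in series:
R_brass shell = (1/0.645 − 1/0.6519)/(4π×101) = 1.293×10^-5 K/W
R_polyurethane foam = (1/0.6519 − 1/0.7119)/(4π×0.0303) = 0.3395 K/W
R_outer film = 1/(h·4πr_o²) = 1/(23×4π×0.7119²) = 0.006827 K/W
R_total = 0.3464 K/W
Q = ΔT/R_total = 77/0.3464

Q ≈ 222 W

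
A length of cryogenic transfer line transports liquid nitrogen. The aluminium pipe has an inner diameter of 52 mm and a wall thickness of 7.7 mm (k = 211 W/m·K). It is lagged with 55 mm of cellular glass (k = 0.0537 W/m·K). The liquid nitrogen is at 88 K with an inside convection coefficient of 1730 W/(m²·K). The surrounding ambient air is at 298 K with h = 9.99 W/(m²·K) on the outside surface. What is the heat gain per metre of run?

q′ ≈ 68.8 W/m

Per-layer cylindrical resistances, series-summed:
R_inner film = 1/(h_i·2πr₁L) = 1/(1730×2π×0.026×1) = 0.003538 K/W
R_aluminium pipe wall = ln(33.7/26)/(2π×211×1) = 1.957×10^-4 K/W
R_cellular glass = ln(88.7/33.7)/(2π×0.0537×1) = 2.868 K/W
R_outer film = 1/(h_o·2πr_oL) = 1/(9.99×2π×0.0887×1) = 0.1796 K/W
R_total = 3.052 K/W
Q = ΔT/R_total = 210/3.052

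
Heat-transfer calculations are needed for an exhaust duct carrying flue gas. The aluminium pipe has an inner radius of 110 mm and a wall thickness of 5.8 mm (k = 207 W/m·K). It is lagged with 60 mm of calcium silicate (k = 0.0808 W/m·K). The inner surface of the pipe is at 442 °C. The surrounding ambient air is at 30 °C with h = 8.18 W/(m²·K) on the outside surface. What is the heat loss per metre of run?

q′ ≈ 442 W/m

Cylindrical conduction, so R = ln(r₂/r₁)/(2πkL) per layer, in series:
R_aluminium pipe wall = ln(115.8/110)/(2π×207×1) = 3.951×10^-5 K/W
R_calcium silicate = ln(175.8/115.8)/(2π×0.0808×1) = 0.8223 K/W
R_outer film = 1/(h_o·2πr_oL) = 1/(8.18×2π×0.1758×1) = 0.1107 K/W
R_total = 0.933 K/W
Q = ΔT/R_total = 412/0.933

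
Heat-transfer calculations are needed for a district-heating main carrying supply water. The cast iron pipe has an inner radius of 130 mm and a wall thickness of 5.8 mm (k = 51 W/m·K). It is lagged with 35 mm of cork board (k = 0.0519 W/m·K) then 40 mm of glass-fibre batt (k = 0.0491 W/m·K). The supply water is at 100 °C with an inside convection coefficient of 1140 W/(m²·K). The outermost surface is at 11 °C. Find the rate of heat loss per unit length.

Radial resistances (cylindrical: R_cond = ln(r_o/r_i)/(2πkL), R_conv = 1/(h·2πrL)):
R_inner film = 1/(h_i·2πr₁L) = 1/(1140×2π×0.13×1) = 0.001074 K/W
R_cast iron pipe wall = ln(135.8/130)/(2π×51×1) = 1.362×10^-4 K/W
R_cork board = ln(170.8/135.8)/(2π×0.0519×1) = 0.7032 K/W
R_glass-fibre batt = ln(210.8/170.8)/(2π×0.0491×1) = 0.6821 K/W
R_total = 1.386 K/W
Q = ΔT/R_total = 89/1.386

q′ ≈ 64.2 W/m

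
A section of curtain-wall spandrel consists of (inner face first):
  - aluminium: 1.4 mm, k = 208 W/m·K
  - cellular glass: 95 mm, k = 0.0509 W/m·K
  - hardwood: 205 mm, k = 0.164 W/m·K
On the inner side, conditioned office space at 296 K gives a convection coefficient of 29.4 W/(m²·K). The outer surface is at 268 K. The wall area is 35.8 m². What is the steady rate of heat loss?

Q ≈ 318 W

Treating each layer as a thermal resistance in series:
R_inner film = 1/(h_i·A) = 1/(29.4×35.8) = 9.501×10^-4 K/W
R_aluminium = L/(kA) = 0.0014/(208×35.8) = 1.88×10^-7 K/W
R_cellular glass = L/(kA) = 0.095/(0.0509×35.8) = 0.05213 K/W
R_hardwood = L/(kA) = 0.205/(0.164×35.8) = 0.03492 K/W
R_total = 0.088 K/W
Q = ΔT / R_total = 28 / 0.088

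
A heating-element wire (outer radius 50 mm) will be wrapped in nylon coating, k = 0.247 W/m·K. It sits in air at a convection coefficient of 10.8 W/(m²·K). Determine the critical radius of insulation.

r_cr ≈ 22.9 mm

For a cylinder r_cr = k/h = 0.247/10.8
r_cr = 22.9 mm; since the bare radius (50 mm) is above r_cr, any added insulation will reduce heat loss.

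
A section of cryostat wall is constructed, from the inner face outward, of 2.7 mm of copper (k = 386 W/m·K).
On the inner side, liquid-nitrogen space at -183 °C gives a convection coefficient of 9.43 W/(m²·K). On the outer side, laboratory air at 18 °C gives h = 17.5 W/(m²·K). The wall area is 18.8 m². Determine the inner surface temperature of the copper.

Model the wall as resistances in series:
R_inner film = 1/(h_i·A) = 1/(9.43×18.8) = 0.005641 K/W
R_copper = L/(kA) = 0.0027/(386×18.8) = 3.721×10^-7 K/W
R_outer film = 1/(h_o·A) = 1/(17.5×18.8) = 0.00304 K/W
R_total = 0.008681 K/W;  Q = ΔT/R_total = 201/0.008681 = 23160 W
T_interface = T_inner + Q·ΣR(inner→interface) = -183 + 23200×0.005641

T ≈ -52.4 °C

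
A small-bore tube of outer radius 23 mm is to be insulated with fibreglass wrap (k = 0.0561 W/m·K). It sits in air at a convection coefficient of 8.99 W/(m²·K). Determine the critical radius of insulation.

r_cr ≈ 6.24 mm

For a cylinder r_cr = k/h = 0.0561/8.99
r_cr = 6.24 mm; since the bare radius (23 mm) is above r_cr, any added insulation will reduce heat loss.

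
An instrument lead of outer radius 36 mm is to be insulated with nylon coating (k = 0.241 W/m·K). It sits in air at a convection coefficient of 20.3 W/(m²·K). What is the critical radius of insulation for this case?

r_cr ≈ 11.9 mm

For a cylinder r_cr = k/h = 0.241/20.3
r_cr = 11.9 mm; since the bare radius (36 mm) is above r_cr, any added insulation will reduce heat loss.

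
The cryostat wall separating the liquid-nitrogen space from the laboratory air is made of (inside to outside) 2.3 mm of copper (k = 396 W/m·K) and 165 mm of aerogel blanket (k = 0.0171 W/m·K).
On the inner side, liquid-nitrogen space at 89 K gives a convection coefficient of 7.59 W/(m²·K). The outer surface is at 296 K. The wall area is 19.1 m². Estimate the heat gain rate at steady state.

Series thermal resistances:
R_inner film = 1/(h_i·A) = 1/(7.59×19.1) = 0.006898 K/W
R_copper = L/(kA) = 0.0023/(396×19.1) = 3.041×10^-7 K/W
R_aerogel blanket = L/(kA) = 0.165/(0.0171×19.1) = 0.5052 K/W
R_total = 0.5121 K/W
Q = ΔT / R_total = 207 / 0.5121

Q ≈ 404 W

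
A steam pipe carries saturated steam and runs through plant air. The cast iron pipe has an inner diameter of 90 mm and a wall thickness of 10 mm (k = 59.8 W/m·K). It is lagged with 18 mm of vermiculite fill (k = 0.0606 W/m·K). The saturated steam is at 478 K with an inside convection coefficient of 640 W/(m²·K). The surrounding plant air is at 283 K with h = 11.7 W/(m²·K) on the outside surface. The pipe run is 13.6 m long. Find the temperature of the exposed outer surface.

For a radial system each layer contributes R = ln(r_out/r_in)/(2πkL); films add R = 1/(hA).
R_inner film = 1/(h_i·2πr₁L) = 1/(640×2π×0.045×13.6) = 4.063×10^-4 K/W
R_cast iron pipe wall = ln(55/45)/(2π×59.8×13.6) = 3.927×10^-5 K/W
R_vermiculite fill = ln(73/55)/(2π×0.0606×13.6) = 0.05467 K/W
R_outer film = 1/(h_o·2πr_oL) = 1/(11.7×2π×0.073×13.6) = 0.0137 K/W
R_total = 0.06882 K/W
Q = ΔT/R_total = 195/0.06882
Q = 2830 W
T_interface = T_inner − Q·ΣR(inner→interface) = 478 − 2830×0.05512

T ≈ 322 K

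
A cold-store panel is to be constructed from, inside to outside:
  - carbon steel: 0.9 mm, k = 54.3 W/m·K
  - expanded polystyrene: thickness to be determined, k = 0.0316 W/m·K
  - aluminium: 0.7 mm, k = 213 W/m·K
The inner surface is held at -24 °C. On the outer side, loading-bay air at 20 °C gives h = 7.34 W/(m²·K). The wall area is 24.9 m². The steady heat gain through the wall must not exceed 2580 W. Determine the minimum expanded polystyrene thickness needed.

Using the resistance-network approach (series):
R_carbon steel = L/(kA) = 0.0009/(54.3×24.9) = 6.656×10^-7 K/W
R_aluminium = L/(kA) = 0.0007/(213×24.9) = 1.32×10^-7 K/W
R_outer film = 1/(h_o·A) = 1/(7.34×24.9) = 0.005471 K/W
Sum of the known resistances R_other = 0.005472 K/W
Required total resistance R_tot = ΔT/Q_allow = 44/2580 = 0.01705 K/W
R_expanded polystyrene = R_tot − R_other = 0.01158 K/W
L = R·k·A = 0.01158×0.0316×24.9

L ≈ 9.11 mm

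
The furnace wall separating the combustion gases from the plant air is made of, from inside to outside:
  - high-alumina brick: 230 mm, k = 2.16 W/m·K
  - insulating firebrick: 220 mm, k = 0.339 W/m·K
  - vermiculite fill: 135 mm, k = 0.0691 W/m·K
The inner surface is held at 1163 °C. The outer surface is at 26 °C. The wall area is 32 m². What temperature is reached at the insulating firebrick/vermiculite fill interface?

Series thermal resistances:
R_high-alumina brick = L/(kA) = 0.23/(2.16×32) = 0.003328 K/W
R_insulating firebrick = L/(kA) = 0.22/(0.339×32) = 0.02028 K/W
R_vermiculite fill = L/(kA) = 0.135/(0.0691×32) = 0.06105 K/W
R_total = 0.08466 K/W;  Q = ΔT/R_total = 1137/0.08466 = 13430 W
T_interface = T_inner − Q·ΣR(inner→interface) = 1163 − 13400×0.02361

T ≈ 846 °C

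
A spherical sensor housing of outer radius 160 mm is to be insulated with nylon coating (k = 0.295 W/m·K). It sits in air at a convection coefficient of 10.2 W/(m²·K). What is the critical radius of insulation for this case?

r_cr ≈ 57.8 mm

For a sphere r_cr = 2k/h = 2×0.295/10.2
r_cr = 57.8 mm; since the bare radius (160 mm) is above r_cr, any added insulation will reduce heat loss.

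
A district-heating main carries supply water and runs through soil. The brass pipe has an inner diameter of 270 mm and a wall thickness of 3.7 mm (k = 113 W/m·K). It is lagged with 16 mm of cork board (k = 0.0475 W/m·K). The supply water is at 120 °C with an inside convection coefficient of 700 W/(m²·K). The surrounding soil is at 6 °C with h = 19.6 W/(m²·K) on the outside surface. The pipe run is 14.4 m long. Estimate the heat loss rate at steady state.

Q ≈ 3910 W

Radial resistances (cylindrical: R_cond = ln(r_o/r_i)/(2πkL), R_conv = 1/(h·2πrL)):
R_inner film = 1/(h_i·2πr₁L) = 1/(700×2π×0.135×14.4) = 1.17×10^-4 K/W
R_brass pipe wall = ln(138.7/135)/(2π×113×14.4) = 2.645×10^-6 K/W
R_cork board = ln(154.7/138.7)/(2π×0.0475×14.4) = 0.0254 K/W
R_outer film = 1/(h_o·2πr_oL) = 1/(19.6×2π×0.1547×14.4) = 0.003645 K/W
R_total = 0.02917 K/W
Q = ΔT/R_total = 114/0.02917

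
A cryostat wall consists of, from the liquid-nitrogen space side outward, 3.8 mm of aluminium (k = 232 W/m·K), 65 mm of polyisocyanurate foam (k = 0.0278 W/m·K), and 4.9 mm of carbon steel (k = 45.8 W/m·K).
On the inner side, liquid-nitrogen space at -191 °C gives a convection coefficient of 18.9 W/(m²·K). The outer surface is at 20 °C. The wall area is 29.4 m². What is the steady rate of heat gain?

Thermal resistances in series:
R_inner film = 1/(h_i·A) = 1/(18.9×29.4) = 0.0018 K/W
R_aluminium = L/(kA) = 0.0038/(232×29.4) = 5.571×10^-7 K/W
R_polyisocyanurate foam = L/(kA) = 0.065/(0.0278×29.4) = 0.07953 K/W
R_carbon steel = L/(kA) = 0.0049/(45.8×29.4) = 3.639×10^-6 K/W
R_total = 0.08133 K/W
Q = ΔT / R_total = 211 / 0.08133

Q ≈ 2590 W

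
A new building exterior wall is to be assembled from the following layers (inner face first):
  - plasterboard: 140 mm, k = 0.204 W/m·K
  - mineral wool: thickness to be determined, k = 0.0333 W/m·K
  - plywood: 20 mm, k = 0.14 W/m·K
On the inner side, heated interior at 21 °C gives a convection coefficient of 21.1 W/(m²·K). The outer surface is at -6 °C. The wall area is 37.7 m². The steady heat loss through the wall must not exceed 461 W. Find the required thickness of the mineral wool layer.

Treating each layer as a thermal resistance in series:
R_inner film = 1/(h_i·A) = 1/(21.1×37.7) = 0.001257 K/W
R_plasterboard = L/(kA) = 0.14/(0.204×37.7) = 0.0182 K/W
R_plywood = L/(kA) = 0.02/(0.14×37.7) = 0.003789 K/W
Sum of the known resistances R_other = 0.02325 K/W
Required total resistance R_tot = ΔT/Q_allow = 27/461 = 0.05857 K/W
R_mineral wool = R_tot − R_other = 0.03532 K/W
L = R·k·A = 0.03532×0.0333×37.7

L ≈ 44.3 mm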